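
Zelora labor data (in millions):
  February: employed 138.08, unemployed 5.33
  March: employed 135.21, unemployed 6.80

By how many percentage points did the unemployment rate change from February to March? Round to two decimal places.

February: labor force = 138.08 + 5.33 = 143.41; u = 5.33/143.41 = 3.72%.
March: labor force = 135.21 + 6.80 = 142.01; u = 6.80/142.01 = 4.79%.
Change = 4.79% − 3.72% = +1.07 pp.

The unemployment rate changed by +1.07 percentage points.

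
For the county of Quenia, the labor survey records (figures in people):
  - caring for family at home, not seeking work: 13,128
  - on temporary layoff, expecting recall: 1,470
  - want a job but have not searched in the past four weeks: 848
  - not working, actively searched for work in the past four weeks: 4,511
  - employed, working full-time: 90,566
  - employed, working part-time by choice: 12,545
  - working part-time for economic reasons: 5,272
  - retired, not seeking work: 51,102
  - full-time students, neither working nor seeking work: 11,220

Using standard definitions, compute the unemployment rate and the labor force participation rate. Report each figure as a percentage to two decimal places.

Unemployment rate ≈ 5.23%; labor force participation rate ≈ 59.98%.

Employed = 90,566 + 12,545 + 5,272 = 108,383 (anyone who worked, including part-time for economic reasons, counts as employed).
Unemployed = 1,470 + 4,511 = 5,981 (jobless and actively searching, or on temporary layoff).
Labor force = 108,383 + 5,981 = 114,364.
Not in labor force = 13,128 + 848 + 51,102 + 11,220 = 76,298 (those not working and not actively searching are outside the labor force — including those who want a job but have given up searching).
Civilian working-age population = 114,364 + 76,298 = 190,662.
Unemployment rate = 5,981 / 114,364 = 5.23%.
Labor force participation rate = 114,364 / 190,662 = 59.98%.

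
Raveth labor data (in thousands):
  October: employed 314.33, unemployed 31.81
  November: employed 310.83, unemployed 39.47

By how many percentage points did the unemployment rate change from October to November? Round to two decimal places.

October: labor force = 314.33 + 31.81 = 346.14; u = 31.81/346.14 = 9.19%.
November: labor force = 310.83 + 39.47 = 350.30; u = 39.47/350.30 = 11.27%.
Change = 11.27% − 9.19% = +2.08 pp.

The unemployment rate changed by +2.08 percentage points.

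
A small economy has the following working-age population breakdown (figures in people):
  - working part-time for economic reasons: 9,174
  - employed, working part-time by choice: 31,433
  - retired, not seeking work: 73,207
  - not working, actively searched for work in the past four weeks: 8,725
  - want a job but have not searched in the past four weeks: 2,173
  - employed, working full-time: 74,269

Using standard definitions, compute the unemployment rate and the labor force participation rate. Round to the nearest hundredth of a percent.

Employed = 9,174 + 31,433 + 74,269 = 114,876 (anyone who worked, including part-time for economic reasons, counts as employed).
Unemployed = 8,725.
Labor force = 114,876 + 8,725 = 123,601.
Not in labor force = 73,207 + 2,173 = 75,380 (those not working and not actively searching are outside the labor force — including those who want a job but have given up searching).
Civilian working-age population = 123,601 + 75,380 = 198,981.
Unemployment rate = 8,725 / 123,601 = 7.06%.
Labor force participation rate = 123,601 / 198,981 = 62.12%.

Unemployment rate ≈ 7.06%; labor force participation rate ≈ 62.12%.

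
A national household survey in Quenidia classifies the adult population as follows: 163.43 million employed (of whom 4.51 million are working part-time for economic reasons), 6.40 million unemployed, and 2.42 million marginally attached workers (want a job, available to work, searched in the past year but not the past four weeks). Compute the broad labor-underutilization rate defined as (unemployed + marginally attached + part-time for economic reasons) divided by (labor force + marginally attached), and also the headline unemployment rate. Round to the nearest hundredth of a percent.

Labor force = 163.43 + 6.40 = 169.83 million.
Numerator = 6.40 + 2.42 + 4.51 = 13.33 million.
Denominator = 169.83 + 2.42 = 172.25 million.
Broad rate = 13.33 / 172.25 = 7.74%.
Headline unemployment rate = 6.40 / 169.83 = 3.77%.

Broad underutilization rate ≈ 7.74%; headline unemployment rate ≈ 3.77%.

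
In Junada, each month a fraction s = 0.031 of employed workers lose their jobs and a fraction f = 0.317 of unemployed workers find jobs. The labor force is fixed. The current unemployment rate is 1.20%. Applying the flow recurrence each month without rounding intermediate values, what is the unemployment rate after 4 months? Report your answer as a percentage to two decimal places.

Unemployment rate after four months ≈ 7.52%.

With a fixed labor force, u_{t+1} = u_t + s·(1−u_t) − f·u_t = u_t·(1−s−f) + s.
Here 1−s−f = 0.652 and s = 0.031.
u_1 = 0.012000 × 0.652 + 0.031 = 0.038824.
u_2 = 0.038824 × 0.652 + 0.031 = 0.056313.
u_3 = 0.056313 × 0.652 + 0.031 = 0.067716.
u_4 = 0.067716 × 0.652 + 0.031 = 0.075151.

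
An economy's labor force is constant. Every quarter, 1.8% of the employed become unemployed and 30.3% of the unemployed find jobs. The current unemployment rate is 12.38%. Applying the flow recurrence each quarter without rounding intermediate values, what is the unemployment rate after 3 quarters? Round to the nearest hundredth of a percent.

Unemployment rate after three quarters ≈ 7.73%.

With a fixed labor force, u_{t+1} = u_t + s·(1−u_t) − f·u_t = u_t·(1−s−f) + s.
Here 1−s−f = 0.679 and s = 0.018.
u_1 = 0.123800 × 0.679 + 0.018 = 0.102060.
u_2 = 0.102060 × 0.679 + 0.018 = 0.087299.
u_3 = 0.087299 × 0.679 + 0.018 = 0.077276.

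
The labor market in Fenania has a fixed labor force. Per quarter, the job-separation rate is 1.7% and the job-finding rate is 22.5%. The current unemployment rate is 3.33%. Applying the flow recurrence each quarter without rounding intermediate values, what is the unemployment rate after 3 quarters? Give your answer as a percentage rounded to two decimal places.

Unemployment rate after three quarters ≈ 5.42%.

With a fixed labor force, u_{t+1} = u_t + s·(1−u_t) − f·u_t = u_t·(1−s−f) + s.
Here 1−s−f = 0.758 and s = 0.017.
u_1 = 0.033300 × 0.758 + 0.017 = 0.042241.
u_2 = 0.042241 × 0.758 + 0.017 = 0.049019.
u_3 = 0.049019 × 0.758 + 0.017 = 0.054156.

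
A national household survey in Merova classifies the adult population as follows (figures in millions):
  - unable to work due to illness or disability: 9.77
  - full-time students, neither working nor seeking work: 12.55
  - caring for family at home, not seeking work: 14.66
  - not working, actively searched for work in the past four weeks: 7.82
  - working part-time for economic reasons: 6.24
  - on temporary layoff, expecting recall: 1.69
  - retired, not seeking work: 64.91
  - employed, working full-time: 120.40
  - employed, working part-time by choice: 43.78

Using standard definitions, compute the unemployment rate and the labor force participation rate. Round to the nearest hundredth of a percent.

Unemployment rate ≈ 5.29%; labor force participation rate ≈ 63.85%.

Employed = 6.24 + 120.40 + 43.78 = 170.42 million (anyone who worked, including part-time for economic reasons, counts as employed).
Unemployed = 7.82 + 1.69 = 9.51 million (jobless and actively searching, or on temporary layoff).
Labor force = 170.42 + 9.51 = 179.93 million.
Not in labor force = 9.77 + 12.55 + 14.66 + 64.91 = 101.89 million (those not working and not actively searching are outside the labor force).
Civilian working-age population = 179.93 + 101.89 = 281.82 million.
Unemployment rate = 9.51 / 179.93 = 5.29%.
Labor force participation rate = 179.93 / 281.82 = 63.85%.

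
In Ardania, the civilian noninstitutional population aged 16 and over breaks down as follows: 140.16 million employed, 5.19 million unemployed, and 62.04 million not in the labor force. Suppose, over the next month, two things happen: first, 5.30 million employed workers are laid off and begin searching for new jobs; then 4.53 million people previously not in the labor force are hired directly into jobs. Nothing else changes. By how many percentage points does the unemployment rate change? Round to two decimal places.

Initially, labor force = 140.16 + 5.19 = 145.35 million, so u = 5.19/145.35 = 3.57%.
After the first change, employed falls and unemployed rises by 5.30; labor force unchanged → E = 134.86, U = 10.49, labor force = 145.35 million.
After the second change, employed and labor force both rise by 4.53; unemployed unchanged → E = 139.39, U = 10.49, labor force = 149.88 million.
New unemployment rate = 10.49 / 149.88 = 7.00%.
Change = 7.00% − 3.57% = +3.43 percentage points.

The unemployment rate changes by +3.43 percentage points.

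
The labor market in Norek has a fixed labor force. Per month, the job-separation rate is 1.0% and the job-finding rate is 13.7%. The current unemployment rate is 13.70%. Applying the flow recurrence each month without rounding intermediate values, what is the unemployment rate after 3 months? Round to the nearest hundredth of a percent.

Unemployment rate after three months ≈ 11.08%.

With a fixed labor force, u_{t+1} = u_t + s·(1−u_t) − f·u_t = u_t·(1−s−f) + s.
Here 1−s−f = 0.853 and s = 0.010.
u_1 = 0.137000 × 0.853 + 0.010 = 0.126861.
u_2 = 0.126861 × 0.853 + 0.010 = 0.118212.
u_3 = 0.118212 × 0.853 + 0.010 = 0.110835.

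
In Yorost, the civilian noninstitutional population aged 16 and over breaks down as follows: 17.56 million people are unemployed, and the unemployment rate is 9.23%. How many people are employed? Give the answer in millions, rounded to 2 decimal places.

Labor force = U / u = 17.56 / 0.0923 ≈ 190.25 million.
Employed = labor force − unemployed = 190.25 − 17.56 = 172.69 million.

About 172.69 million are employed.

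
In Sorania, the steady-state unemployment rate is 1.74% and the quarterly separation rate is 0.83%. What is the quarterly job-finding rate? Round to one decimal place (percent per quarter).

From u* = s/(s+f): f = s·(1−u)/u.
f = 0.83 × (1 − 0.0174) / 0.0174 = 0.8156 / 0.0174 ≈ 46.9% per quarter.

Job-finding rate ≈ 46.9% per quarter.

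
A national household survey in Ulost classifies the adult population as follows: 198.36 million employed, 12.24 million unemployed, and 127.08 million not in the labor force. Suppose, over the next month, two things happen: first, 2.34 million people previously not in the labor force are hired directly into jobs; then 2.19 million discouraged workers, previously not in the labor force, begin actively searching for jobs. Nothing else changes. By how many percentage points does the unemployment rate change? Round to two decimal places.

Initially, labor force = 198.36 + 12.24 = 210.60 million, so u = 12.24/210.60 = 5.81%.
After the first change, employed and labor force both rise by 2.34; unemployed unchanged → E = 200.70, U = 12.24, labor force = 212.94 million.
After the second change, unemployed and labor force both rise by 2.19 → E = 200.70, U = 14.43, labor force = 215.13 million.
New unemployment rate = 14.43 / 215.13 = 6.71%.
Change = 6.71% − 5.81% = +0.90 percentage points.

The unemployment rate changes by +0.90 percentage points.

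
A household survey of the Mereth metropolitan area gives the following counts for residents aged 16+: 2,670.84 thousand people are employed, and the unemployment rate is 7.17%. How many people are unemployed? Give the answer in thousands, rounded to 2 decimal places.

About 206.29 thousand are unemployed.

Let U be the number unemployed. The labor force is E + U, and U/(E+U) = 0.0717.
So U = 0.0717 × 2,670.84 / (1 − 0.0717) = 191.4992 / 0.9283 ≈ 206.29 thousand.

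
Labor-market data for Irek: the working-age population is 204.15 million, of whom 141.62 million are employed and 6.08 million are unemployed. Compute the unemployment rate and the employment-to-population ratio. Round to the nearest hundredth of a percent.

Labor force = employed + unemployed = 141.62 + 6.08 = 147.70 million.
Unemployment rate = 6.08 / 147.70 = 4.12%.
Employment-population ratio = 141.62 / 204.15 = 69.37%.

Unemployment rate ≈ 4.12%; employment-population ratio ≈ 69.37%.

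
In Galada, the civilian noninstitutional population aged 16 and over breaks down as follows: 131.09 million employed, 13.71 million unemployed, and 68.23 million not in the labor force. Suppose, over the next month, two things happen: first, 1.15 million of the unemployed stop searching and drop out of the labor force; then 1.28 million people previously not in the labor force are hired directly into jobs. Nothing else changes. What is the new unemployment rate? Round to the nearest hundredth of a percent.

Initially, labor force = 131.09 + 13.71 = 144.80 million, so u = 13.71/144.80 = 9.47%.
After the first change, unemployed and labor force both fall by 1.15 → E = 131.09, U = 12.56, labor force = 143.65 million.
After the second change, employed and labor force both rise by 1.28; unemployed unchanged → E = 132.37, U = 12.56, labor force = 144.93 million.
New unemployment rate = 12.56 / 144.93 = 8.67%.

New unemployment rate ≈ 8.67%.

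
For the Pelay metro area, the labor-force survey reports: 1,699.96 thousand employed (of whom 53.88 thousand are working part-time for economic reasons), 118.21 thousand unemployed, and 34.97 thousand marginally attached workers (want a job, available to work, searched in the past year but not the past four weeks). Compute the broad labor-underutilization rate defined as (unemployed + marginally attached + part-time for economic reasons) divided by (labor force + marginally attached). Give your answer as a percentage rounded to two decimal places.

Labor force = 1,699.96 + 118.21 = 1,818.17 thousand.
Numerator = 118.21 + 34.97 + 53.88 = 207.06 thousand.
Denominator = 1,818.17 + 34.97 = 1,853.14 thousand.
Broad rate = 207.06 / 1,853.14 = 11.17%.

Broad underutilization rate ≈ 11.17%.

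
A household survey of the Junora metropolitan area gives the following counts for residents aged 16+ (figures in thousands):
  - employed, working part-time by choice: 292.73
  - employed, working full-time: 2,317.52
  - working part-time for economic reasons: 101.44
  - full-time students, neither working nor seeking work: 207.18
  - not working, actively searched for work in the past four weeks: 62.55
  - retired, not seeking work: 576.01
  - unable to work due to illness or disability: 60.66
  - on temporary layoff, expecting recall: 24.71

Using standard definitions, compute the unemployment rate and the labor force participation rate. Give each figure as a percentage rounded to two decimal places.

Unemployment rate ≈ 3.12%; labor force participation rate ≈ 76.84%.

Employed = 292.73 + 2,317.52 + 101.44 = 2,711.69 thousand (anyone who worked, including part-time for economic reasons, counts as employed).
Unemployed = 62.55 + 24.71 = 87.26 thousand (jobless and actively searching, or on temporary layoff).
Labor force = 2,711.69 + 87.26 = 2,798.95 thousand.
Not in labor force = 207.18 + 576.01 + 60.66 = 843.85 thousand (those not working and not actively searching are outside the labor force).
Civilian working-age population = 2,798.95 + 843.85 = 3,642.80 thousand.
Unemployment rate = 87.26 / 2,798.95 = 3.12%.
Labor force participation rate = 2,798.95 / 3,642.80 = 76.84%.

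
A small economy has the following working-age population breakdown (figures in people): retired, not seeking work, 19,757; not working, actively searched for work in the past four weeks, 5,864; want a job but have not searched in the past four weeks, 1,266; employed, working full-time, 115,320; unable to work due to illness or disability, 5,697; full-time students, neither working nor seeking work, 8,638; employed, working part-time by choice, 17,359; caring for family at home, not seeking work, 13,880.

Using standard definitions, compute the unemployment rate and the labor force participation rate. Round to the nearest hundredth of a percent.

Unemployment rate ≈ 4.23%; labor force participation rate ≈ 73.78%.

Employed = 115,320 + 17,359 = 132,679.
Unemployed = 5,864.
Labor force = 132,679 + 5,864 = 138,543.
Not in labor force = 19,757 + 1,266 + 5,697 + 8,638 + 13,880 = 49,238 (those not working and not actively searching are outside the labor force — including those who want a job but have given up searching).
Civilian working-age population = 138,543 + 49,238 = 187,781.
Unemployment rate = 5,864 / 138,543 = 4.23%.
Labor force participation rate = 138,543 / 187,781 = 73.78%.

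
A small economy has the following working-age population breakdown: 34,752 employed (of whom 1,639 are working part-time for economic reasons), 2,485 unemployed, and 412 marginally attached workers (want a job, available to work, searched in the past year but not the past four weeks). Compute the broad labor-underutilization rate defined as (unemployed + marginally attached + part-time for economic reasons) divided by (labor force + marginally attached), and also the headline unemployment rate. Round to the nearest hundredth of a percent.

Labor force = 34,752 + 2,485 = 37,237.
Numerator = 2,485 + 412 + 1,639 = 4,536.
Denominator = 37,237 + 412 = 37,649.
Broad rate = 4,536 / 37,649 = 12.05%.
Headline unemployment rate = 2,485 / 37,237 = 6.67%.

Broad underutilization rate ≈ 12.05%; headline unemployment rate ≈ 6.67%.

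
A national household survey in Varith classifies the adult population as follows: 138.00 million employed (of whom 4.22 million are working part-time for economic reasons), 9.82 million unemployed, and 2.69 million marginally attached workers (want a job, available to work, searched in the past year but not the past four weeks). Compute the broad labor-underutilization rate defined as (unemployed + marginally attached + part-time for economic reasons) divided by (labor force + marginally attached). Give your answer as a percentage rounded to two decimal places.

Labor force = 138.00 + 9.82 = 147.82 million.
Numerator = 9.82 + 2.69 + 4.22 = 16.73 million.
Denominator = 147.82 + 2.69 = 150.51 million.
Broad rate = 16.73 / 150.51 = 11.12%.

Broad underutilization rate ≈ 11.12%.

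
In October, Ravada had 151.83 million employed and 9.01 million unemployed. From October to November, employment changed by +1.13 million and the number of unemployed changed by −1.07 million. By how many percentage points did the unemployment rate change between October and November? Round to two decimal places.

The unemployment rate changed by −0.67 percentage points.

October: labor force = 151.83 + 9.01 = 160.84; u = 9.01/160.84 = 5.60%.
November: labor force = 152.96 + 7.94 = 160.90; u = 7.94/160.90 = 4.93%.
Change = 4.93% − 5.60% = −0.67 pp.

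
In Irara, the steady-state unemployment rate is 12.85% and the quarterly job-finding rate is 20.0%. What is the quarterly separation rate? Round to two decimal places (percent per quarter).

From u* = s/(s+f): s = u·f/(1−u).
s = 0.1285 × 20.0 / (1 − 0.1285) = 2.5700 / 0.8715 ≈ 2.95% per quarter.

Separation rate ≈ 2.95% per quarter.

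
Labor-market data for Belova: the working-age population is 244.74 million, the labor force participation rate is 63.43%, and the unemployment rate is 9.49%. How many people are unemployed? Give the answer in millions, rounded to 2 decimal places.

About 14.73 million are unemployed.

Labor force = 0.6343 × 244.74 = 155.24 million.
Unemployed = 0.0949 × 155.24 ≈ 14.73 million.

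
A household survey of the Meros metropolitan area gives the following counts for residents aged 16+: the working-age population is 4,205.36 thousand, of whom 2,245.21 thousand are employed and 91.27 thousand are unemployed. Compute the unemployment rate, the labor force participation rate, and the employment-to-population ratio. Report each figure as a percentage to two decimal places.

Labor force = employed + unemployed = 2,245.21 + 91.27 = 2,336.48 thousand.
Unemployment rate = 91.27 / 2,336.48 = 3.91%.
Labor force participation rate = 2,336.48 / 4,205.36 = 55.56%.
Employment-population ratio = 2,245.21 / 4,205.36 = 53.39%.

Unemployment rate ≈ 3.91%; labor force participation rate ≈ 55.56%; employment-population ratio ≈ 53.39%.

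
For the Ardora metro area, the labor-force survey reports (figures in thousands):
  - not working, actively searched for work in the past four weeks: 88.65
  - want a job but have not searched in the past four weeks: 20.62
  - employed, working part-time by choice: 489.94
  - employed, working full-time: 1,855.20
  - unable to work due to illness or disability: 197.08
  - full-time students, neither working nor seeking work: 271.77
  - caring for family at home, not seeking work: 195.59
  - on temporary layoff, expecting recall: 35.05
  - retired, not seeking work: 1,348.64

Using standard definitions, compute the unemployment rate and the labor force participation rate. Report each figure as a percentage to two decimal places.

Unemployment rate ≈ 5.01%; labor force participation rate ≈ 54.83%.

Employed = 489.94 + 1,855.20 = 2,345.14 thousand.
Unemployed = 88.65 + 35.05 = 123.70 thousand (jobless and actively searching, or on temporary layoff).
Labor force = 2,345.14 + 123.70 = 2,468.84 thousand.
Not in labor force = 20.62 + 197.08 + 271.77 + 195.59 + 1,348.64 = 2,033.70 thousand (those not working and not actively searching are outside the labor force — including those who want a job but have given up searching).
Civilian working-age population = 2,468.84 + 2,033.70 = 4,502.54 thousand.
Unemployment rate = 123.70 / 2,468.84 = 5.01%.
Labor force participation rate = 2,468.84 / 4,502.54 = 54.83%.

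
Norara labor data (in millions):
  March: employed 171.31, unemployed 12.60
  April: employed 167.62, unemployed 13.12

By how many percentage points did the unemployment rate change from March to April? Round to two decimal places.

The unemployment rate changed by +0.41 percentage points.

March: labor force = 171.31 + 12.60 = 183.91; u = 12.60/183.91 = 6.85%.
April: labor force = 167.62 + 13.12 = 180.74; u = 13.12/180.74 = 7.26%.
Change = 7.26% − 6.85% = +0.41 pp.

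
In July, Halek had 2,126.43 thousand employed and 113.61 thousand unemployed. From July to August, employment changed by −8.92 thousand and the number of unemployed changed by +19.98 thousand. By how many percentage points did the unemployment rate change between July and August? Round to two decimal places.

July: labor force = 2,126.43 + 113.61 = 2,240.04; u = 113.61/2,240.04 = 5.07%.
August: labor force = 2,117.51 + 133.59 = 2,251.10; u = 133.59/2,251.10 = 5.93%.
Change = 5.93% − 5.07% = +0.86 pp.

The unemployment rate changed by +0.86 percentage points.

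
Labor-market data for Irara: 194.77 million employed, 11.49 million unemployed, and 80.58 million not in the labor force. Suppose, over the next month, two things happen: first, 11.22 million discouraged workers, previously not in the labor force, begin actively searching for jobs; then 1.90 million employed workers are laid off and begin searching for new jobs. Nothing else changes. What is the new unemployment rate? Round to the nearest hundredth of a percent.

New unemployment rate ≈ 11.32%.

Initially, labor force = 194.77 + 11.49 = 206.26 million, so u = 11.49/206.26 = 5.57%.
After the first change, unemployed and labor force both rise by 11.22 → E = 194.77, U = 22.71, labor force = 217.48 million.
After the second change, employed falls and unemployed rises by 1.90; labor force unchanged → E = 192.87, U = 24.61, labor force = 217.48 million.
New unemployment rate = 24.61 / 217.48 = 11.32%.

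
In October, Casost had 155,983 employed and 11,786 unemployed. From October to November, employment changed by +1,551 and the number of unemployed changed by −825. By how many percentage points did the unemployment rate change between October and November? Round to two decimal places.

October: labor force = 155,983 + 11,786 = 167,769; u = 11,786/167,769 = 7.03%.
November: labor force = 157,534 + 10,961 = 168,495; u = 10,961/168,495 = 6.51%.
Change = 6.51% − 7.03% = −0.52 pp.

The unemployment rate changed by −0.52 percentage points.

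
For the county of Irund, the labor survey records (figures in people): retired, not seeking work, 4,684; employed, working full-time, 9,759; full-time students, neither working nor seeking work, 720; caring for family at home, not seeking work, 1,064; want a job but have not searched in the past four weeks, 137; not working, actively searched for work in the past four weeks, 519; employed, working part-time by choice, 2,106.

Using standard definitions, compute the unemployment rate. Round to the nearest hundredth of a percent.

Employed = 9,759 + 2,106 = 11,865.
Unemployed = 519.
Labor force = 11,865 + 519 = 12,384.
Unemployment rate = 519 / 12,384 = 4.19%.

Unemployment rate ≈ 4.19%.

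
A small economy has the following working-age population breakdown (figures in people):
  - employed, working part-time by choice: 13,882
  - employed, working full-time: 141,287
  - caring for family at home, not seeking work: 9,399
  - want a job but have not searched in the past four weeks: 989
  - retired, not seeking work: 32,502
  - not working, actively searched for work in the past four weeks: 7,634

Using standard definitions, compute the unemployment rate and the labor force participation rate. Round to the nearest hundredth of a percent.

Employed = 13,882 + 141,287 = 155,169.
Unemployed = 7,634.
Labor force = 155,169 + 7,634 = 162,803.
Not in labor force = 9,399 + 989 + 32,502 = 42,890 (those not working and not actively searching are outside the labor force — including those who want a job but have given up searching).
Civilian working-age population = 162,803 + 42,890 = 205,693.
Unemployment rate = 7,634 / 162,803 = 4.69%.
Labor force participation rate = 162,803 / 205,693 = 79.15%.

Unemployment rate ≈ 4.69%; labor force participation rate ≈ 79.15%.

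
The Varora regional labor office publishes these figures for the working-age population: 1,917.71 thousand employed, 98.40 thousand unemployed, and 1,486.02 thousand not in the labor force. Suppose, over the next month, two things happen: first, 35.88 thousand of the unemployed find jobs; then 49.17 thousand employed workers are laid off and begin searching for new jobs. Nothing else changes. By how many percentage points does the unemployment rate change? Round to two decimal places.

The unemployment rate changes by +0.66 percentage points.

Initially, labor force = 1,917.71 + 98.40 = 2,016.11 thousand, so u = 98.40/2,016.11 = 4.88%.
After the first change, unemployed falls and employed rises by 35.88; labor force unchanged → E = 1,953.59, U = 62.52, labor force = 2,016.11 thousand.
After the second change, employed falls and unemployed rises by 49.17; labor force unchanged → E = 1,904.42, U = 111.69, labor force = 2,016.11 thousand.
New unemployment rate = 111.69 / 2,016.11 = 5.54%.
Change = 5.54% − 4.88% = +0.66 percentage points.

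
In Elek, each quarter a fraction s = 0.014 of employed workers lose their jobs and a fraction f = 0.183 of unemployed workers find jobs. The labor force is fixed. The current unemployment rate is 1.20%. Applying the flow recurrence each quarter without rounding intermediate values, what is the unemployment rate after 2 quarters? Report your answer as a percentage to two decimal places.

Unemployment rate after two quarters ≈ 3.30%.

With a fixed labor force, u_{t+1} = u_t + s·(1−u_t) − f·u_t = u_t·(1−s−f) + s.
Here 1−s−f = 0.803 and s = 0.014.
u_1 = 0.012000 × 0.803 + 0.014 = 0.023636.
u_2 = 0.023636 × 0.803 + 0.014 = 0.032980.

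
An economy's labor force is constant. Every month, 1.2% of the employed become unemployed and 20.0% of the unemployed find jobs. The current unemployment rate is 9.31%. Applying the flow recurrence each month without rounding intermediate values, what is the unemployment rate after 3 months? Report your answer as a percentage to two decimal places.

With a fixed labor force, u_{t+1} = u_t + s·(1−u_t) − f·u_t = u_t·(1−s−f) + s.
Here 1−s−f = 0.788 and s = 0.012.
u_1 = 0.093100 × 0.788 + 0.012 = 0.085363.
u_2 = 0.085363 × 0.788 + 0.012 = 0.079266.
u_3 = 0.079266 × 0.788 + 0.012 = 0.074462.

Unemployment rate after three months ≈ 7.45%.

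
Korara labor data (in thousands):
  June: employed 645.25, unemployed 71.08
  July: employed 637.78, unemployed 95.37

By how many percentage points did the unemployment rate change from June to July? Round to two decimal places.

June: labor force = 645.25 + 71.08 = 716.33; u = 71.08/716.33 = 9.92%.
July: labor force = 637.78 + 95.37 = 733.15; u = 95.37/733.15 = 13.01%.
Change = 13.01% − 9.92% = +3.09 pp.

The unemployment rate changed by +3.09 percentage points.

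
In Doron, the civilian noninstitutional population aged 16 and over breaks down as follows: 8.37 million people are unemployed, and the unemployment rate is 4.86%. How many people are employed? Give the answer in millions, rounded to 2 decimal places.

Labor force = U / u = 8.37 / 0.0486 ≈ 172.22 million.
Employed = labor force − unemployed = 172.22 − 8.37 = 163.85 million.

About 163.85 million are employed.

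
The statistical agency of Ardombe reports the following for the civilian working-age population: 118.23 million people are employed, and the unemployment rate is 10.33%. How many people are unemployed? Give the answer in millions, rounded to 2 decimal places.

About 13.62 million are unemployed.

Let U be the number unemployed. The labor force is E + U, and U/(E+U) = 0.1033.
So U = 0.1033 × 118.23 / (1 − 0.1033) = 12.2132 / 0.8967 ≈ 13.62 million.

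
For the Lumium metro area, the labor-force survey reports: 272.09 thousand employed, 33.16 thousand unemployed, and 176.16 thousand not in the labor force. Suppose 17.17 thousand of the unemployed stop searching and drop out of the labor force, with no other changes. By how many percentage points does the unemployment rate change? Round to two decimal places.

Initially, labor force = 272.09 + 33.16 = 305.25 thousand, so u = 33.16/305.25 = 10.86%.
After the change, unemployed and labor force both fall by 17.17 → E = 272.09, U = 15.99, labor force = 288.08 thousand.
New unemployment rate = 15.99 / 288.08 = 5.55%.
Change = 5.55% − 10.86% = −5.31 percentage points.

The unemployment rate changes by −5.31 percentage points.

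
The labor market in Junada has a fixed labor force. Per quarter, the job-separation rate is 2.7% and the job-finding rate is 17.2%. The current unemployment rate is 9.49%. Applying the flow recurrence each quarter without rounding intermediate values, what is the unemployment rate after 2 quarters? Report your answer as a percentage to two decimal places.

With a fixed labor force, u_{t+1} = u_t + s·(1−u_t) − f·u_t = u_t·(1−s−f) + s.
Here 1−s−f = 0.801 and s = 0.027.
u_1 = 0.094900 × 0.801 + 0.027 = 0.103015.
u_2 = 0.103015 × 0.801 + 0.027 = 0.109515.

Unemployment rate after two quarters ≈ 10.95%.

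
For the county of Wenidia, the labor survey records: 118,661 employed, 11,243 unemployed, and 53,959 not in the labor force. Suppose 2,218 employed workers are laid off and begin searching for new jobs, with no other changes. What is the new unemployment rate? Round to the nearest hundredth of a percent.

New unemployment rate ≈ 10.36%.

Initially, labor force = 118,661 + 11,243 = 129,904, so u = 11,243/129,904 = 8.65%.
After the change, employed falls and unemployed rises by 2,218; labor force unchanged → E = 116,443, U = 13,461, labor force = 129,904.
New unemployment rate = 13,461 / 129,904 = 10.36%.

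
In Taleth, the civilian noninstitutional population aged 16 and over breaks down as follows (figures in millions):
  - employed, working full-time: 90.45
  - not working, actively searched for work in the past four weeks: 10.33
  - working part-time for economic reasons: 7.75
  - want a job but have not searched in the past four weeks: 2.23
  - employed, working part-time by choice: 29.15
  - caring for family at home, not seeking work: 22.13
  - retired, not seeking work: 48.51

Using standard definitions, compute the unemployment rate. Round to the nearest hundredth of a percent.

Unemployment rate ≈ 7.50%.

Employed = 90.45 + 7.75 + 29.15 = 127.35 million (anyone who worked, including part-time for economic reasons, counts as employed).
Unemployed = 10.33 million.
Labor force = 127.35 + 10.33 = 137.68 million.
Unemployment rate = 10.33 / 137.68 = 7.50%.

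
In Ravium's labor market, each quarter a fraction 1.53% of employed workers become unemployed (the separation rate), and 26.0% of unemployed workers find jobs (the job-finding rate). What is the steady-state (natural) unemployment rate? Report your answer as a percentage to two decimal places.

At steady state the flows balance: s·E = f·U, so U/(E+U) = s/(s+f).
u* = 1.53 / (1.53 + 26.0) = 1.53 / 27.53 = 5.56%.

Steady-state unemployment rate ≈ 5.56%.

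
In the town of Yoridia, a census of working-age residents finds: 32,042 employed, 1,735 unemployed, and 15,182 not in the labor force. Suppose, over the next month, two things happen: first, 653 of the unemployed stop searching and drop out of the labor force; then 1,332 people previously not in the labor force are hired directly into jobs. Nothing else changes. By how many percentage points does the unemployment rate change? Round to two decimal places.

Initially, labor force = 32,042 + 1,735 = 33,777, so u = 1,735/33,777 = 5.14%.
After the first change, unemployed and labor force both fall by 653 → E = 32,042, U = 1,082, labor force = 33,124.
After the second change, employed and labor force both rise by 1,332; unemployed unchanged → E = 33,374, U = 1,082, labor force = 34,456.
New unemployment rate = 1,082 / 34,456 = 3.14%.
Change = 3.14% − 5.14% = −2.00 percentage points.

The unemployment rate changes by −2.00 percentage points.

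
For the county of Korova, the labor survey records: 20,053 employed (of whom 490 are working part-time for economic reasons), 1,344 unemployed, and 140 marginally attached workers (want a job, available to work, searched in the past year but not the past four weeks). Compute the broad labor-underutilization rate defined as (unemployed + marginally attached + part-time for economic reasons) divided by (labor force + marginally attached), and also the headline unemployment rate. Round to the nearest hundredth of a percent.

Labor force = 20,053 + 1,344 = 21,397.
Numerator = 1,344 + 140 + 490 = 1,974.
Denominator = 21,397 + 140 = 21,537.
Broad rate = 1,974 / 21,537 = 9.17%.
Headline unemployment rate = 1,344 / 21,397 = 6.28%.

Broad underutilization rate ≈ 9.17%; headline unemployment rate ≈ 6.28%.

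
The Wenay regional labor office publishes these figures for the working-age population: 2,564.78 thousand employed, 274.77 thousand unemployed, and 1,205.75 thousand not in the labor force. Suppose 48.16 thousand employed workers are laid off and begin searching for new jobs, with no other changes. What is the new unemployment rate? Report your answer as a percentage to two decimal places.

Initially, labor force = 2,564.78 + 274.77 = 2,839.55 thousand, so u = 274.77/2,839.55 = 9.68%.
After the change, employed falls and unemployed rises by 48.16; labor force unchanged → E = 2,516.62, U = 322.93, labor force = 2,839.55 thousand.
New unemployment rate = 322.93 / 2,839.55 = 11.37%.

New unemployment rate ≈ 11.37%.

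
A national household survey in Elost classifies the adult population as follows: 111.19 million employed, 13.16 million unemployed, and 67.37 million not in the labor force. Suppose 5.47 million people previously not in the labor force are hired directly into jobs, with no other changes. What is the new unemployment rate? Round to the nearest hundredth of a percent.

New unemployment rate ≈ 10.14%.

Initially, labor force = 111.19 + 13.16 = 124.35 million, so u = 13.16/124.35 = 10.58%.
After the change, employed and labor force both rise by 5.47; unemployed unchanged → E = 116.66, U = 13.16, labor force = 129.82 million.
New unemployment rate = 13.16 / 129.82 = 10.14%.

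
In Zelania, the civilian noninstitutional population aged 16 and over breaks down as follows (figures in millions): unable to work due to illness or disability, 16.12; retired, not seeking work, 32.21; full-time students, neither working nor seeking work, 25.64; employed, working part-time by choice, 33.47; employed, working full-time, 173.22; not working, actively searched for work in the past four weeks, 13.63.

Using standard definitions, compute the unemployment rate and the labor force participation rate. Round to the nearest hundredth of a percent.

Unemployment rate ≈ 6.19%; labor force participation rate ≈ 74.86%.

Employed = 33.47 + 173.22 = 206.69 million.
Unemployed = 13.63 million.
Labor force = 206.69 + 13.63 = 220.32 million.
Not in labor force = 16.12 + 32.21 + 25.64 = 73.97 million (those not working and not actively searching are outside the labor force).
Civilian working-age population = 220.32 + 73.97 = 294.29 million.
Unemployment rate = 13.63 / 220.32 = 6.19%.
Labor force participation rate = 220.32 / 294.29 = 74.86%.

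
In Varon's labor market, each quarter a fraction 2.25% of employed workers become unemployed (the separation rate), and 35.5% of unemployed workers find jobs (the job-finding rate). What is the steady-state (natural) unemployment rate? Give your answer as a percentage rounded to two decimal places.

Steady-state unemployment rate ≈ 5.96%.

At steady state the flows balance: s·E = f·U, so U/(E+U) = s/(s+f).
u* = 2.25 / (2.25 + 35.5) = 2.25 / 37.75 = 5.96%.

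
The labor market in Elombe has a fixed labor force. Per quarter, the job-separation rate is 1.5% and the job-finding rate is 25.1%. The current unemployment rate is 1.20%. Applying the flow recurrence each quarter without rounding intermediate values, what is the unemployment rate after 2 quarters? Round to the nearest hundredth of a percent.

With a fixed labor force, u_{t+1} = u_t + s·(1−u_t) − f·u_t = u_t·(1−s−f) + s.
Here 1−s−f = 0.734 and s = 0.015.
u_1 = 0.012000 × 0.734 + 0.015 = 0.023808.
u_2 = 0.023808 × 0.734 + 0.015 = 0.032475.

Unemployment rate after two quarters ≈ 3.25%.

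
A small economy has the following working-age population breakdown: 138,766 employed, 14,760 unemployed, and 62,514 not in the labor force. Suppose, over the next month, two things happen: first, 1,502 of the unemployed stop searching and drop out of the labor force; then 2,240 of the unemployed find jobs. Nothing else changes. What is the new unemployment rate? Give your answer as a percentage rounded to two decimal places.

Initially, labor force = 138,766 + 14,760 = 153,526, so u = 14,760/153,526 = 9.61%.
After the first change, unemployed and labor force both fall by 1,502 → E = 138,766, U = 13,258, labor force = 152,024.
After the second change, unemployed falls and employed rises by 2,240; labor force unchanged → E = 141,006, U = 11,018, labor force = 152,024.
New unemployment rate = 11,018 / 152,024 = 7.25%.

New unemployment rate ≈ 7.25%.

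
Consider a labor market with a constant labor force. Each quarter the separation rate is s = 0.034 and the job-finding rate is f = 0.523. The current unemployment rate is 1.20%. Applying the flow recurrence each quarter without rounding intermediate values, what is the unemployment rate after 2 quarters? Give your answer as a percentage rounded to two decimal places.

With a fixed labor force, u_{t+1} = u_t + s·(1−u_t) − f·u_t = u_t·(1−s−f) + s.
Here 1−s−f = 0.443 and s = 0.034.
u_1 = 0.012000 × 0.443 + 0.034 = 0.039316.
u_2 = 0.039316 × 0.443 + 0.034 = 0.051417.

Unemployment rate after two quarters ≈ 5.14%.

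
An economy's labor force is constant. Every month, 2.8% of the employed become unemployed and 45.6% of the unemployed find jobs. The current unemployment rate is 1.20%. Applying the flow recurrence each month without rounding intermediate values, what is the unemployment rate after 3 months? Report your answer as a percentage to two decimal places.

Unemployment rate after three months ≈ 5.16%.

With a fixed labor force, u_{t+1} = u_t + s·(1−u_t) − f·u_t = u_t·(1−s−f) + s.
Here 1−s−f = 0.516 and s = 0.028.
u_1 = 0.012000 × 0.516 + 0.028 = 0.034192.
u_2 = 0.034192 × 0.516 + 0.028 = 0.045643.
u_3 = 0.045643 × 0.516 + 0.028 = 0.051552.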